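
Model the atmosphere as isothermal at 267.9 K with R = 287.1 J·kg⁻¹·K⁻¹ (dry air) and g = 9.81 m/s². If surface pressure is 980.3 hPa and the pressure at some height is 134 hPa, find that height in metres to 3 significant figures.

z ≈ 15600 m

Scale height: H = RT/g = 287.1 × 267.9 / 9.81 = 7840.4 m.
Invert the barometric formula: z = H ln(P₀/P).
P₀/P = 980.3/134 = 7.3157; ln(7.3157) = 1.9900.
z = 7840.4 × 1.9900 = 15602 m.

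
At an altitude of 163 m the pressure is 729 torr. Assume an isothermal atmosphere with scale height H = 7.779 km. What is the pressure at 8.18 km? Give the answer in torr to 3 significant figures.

Between two levels, P₂ = P₁ exp(−Δz/H) with Δz = z₂ − z₁.
Δz = 8180.0 − 163.00 = 8017.0 m; Δz/H = 8017.0/7779.0 = 1.0306.
P₂ = 729 × exp(−1.0306) = 729 × 0.35679 = 260.10 torr.

P ≈ 260 torr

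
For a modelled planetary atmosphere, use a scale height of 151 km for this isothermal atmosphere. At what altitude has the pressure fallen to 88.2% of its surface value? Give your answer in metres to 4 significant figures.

z ≈ 18960 m

Set P/P₀ = exp(−z/H) = 0.882, so z = −H ln(0.882).
−ln(0.882) = 0.12556; z = 151000 × 0.12556 = 18960 m.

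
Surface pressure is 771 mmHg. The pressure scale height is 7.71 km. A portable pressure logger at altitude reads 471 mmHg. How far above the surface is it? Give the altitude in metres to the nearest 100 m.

z ≈ 3800 m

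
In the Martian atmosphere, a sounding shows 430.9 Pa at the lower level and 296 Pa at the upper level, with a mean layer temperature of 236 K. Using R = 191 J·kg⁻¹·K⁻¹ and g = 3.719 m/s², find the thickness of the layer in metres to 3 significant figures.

Δz ≈ 4550 m

Hypsometric equation: Δz = (R T̄/g) ln(P₁/P₂).
R T̄/g = 191 × 236 / 3.719 = 12120 m.
ln(430.9/296) = ln(1.4557) = 0.37549.
Δz = 12120 × 0.37549 = 4550.9 m.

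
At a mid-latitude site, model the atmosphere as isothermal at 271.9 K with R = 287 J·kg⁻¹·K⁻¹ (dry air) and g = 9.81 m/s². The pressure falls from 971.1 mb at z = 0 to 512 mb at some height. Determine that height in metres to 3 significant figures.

z ≈ 5090 m

Scale height: H = RT/g = 287 × 271.9 / 9.81 = 7954.7 m.
Invert the barometric formula: z = H ln(P₀/P).
P₀/P = 971.1/512 = 1.8967; ln(1.8967) = 0.64012.
z = 7954.7 × 0.64012 = 5092.0 m.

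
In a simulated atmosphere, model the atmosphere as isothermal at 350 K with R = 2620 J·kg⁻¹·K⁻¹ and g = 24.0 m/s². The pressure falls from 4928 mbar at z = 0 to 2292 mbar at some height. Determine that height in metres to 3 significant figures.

Scale height: H = RT/g = 2620 × 350 / 24.0 = 38208 m.
Invert the barometric formula: z = H ln(P₀/P).
P₀/P = 4928/2292 = 2.1501; ln(2.1501) = 0.76551.
z = 38208 × 0.76551 = 29249 m.

z ≈ 29200 m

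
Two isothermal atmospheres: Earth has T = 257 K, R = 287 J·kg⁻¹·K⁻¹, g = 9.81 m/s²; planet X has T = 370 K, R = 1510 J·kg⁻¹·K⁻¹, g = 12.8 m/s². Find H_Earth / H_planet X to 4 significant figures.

H_Earth/H_planet X ≈ 0.1723

H = RT/g for each body.
H_Earth = 287 × 257 / 9.81 = 7518.8 m.
H_planet X = 1510 × 370 / 12.8 = 43648 m.
H_Earth/H_planet X = 7518.8/43648 = 0.17226.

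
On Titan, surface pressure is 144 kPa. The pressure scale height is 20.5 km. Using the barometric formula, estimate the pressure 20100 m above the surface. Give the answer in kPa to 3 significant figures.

P ≈ 54.0 kPa

Barometric formula: P = P₀ exp(−z/H).
z/H = 20100/20500 = 0.98049; exp(−0.98049) = 0.37513.
P = 144 × 0.37513 = 54.019 kPa.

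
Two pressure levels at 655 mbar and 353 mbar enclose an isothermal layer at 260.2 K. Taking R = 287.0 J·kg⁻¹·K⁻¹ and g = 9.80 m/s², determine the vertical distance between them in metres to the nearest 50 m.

Hypsometric equation: Δz = (R T̄/g) ln(P₁/P₂).
R T̄/g = 287.0 × 260.2 / 9.80 = 7620.1 m.
ln(655/353) = ln(1.8555) = 0.61815.
Δz = 7620.1 × 0.61815 = 4710.4 m.

Δz ≈ 4700 m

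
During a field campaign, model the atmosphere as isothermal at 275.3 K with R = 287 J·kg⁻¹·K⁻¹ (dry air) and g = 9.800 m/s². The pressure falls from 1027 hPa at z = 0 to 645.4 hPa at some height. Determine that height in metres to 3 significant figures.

Scale height: H = RT/g = 287 × 275.3 / 9.800 = 8062.4 m.
Invert the barometric formula: z = H ln(P₀/P).
P₀/P = 1027/645.4 = 1.5913; ln(1.5913) = 0.46455.
z = 8062.4 × 0.46455 = 3745.4 m.

z ≈ 3750 m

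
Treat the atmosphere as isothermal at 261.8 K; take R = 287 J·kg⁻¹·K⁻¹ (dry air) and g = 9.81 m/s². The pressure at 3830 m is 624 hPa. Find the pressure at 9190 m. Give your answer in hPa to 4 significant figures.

Scale height: H = RT/g = 287 × 261.8 / 9.81 = 7659.2 m.
Between two levels, P₂ = P₁ exp(−Δz/H) with Δz = z₂ − z₁.
Δz = 9190.0 − 3830.0 = 5360.0 m; Δz/H = 5360.0/7659.2 = 0.69981.
P₂ = 624 × exp(−0.69981) = 624 × 0.49668 = 309.93 hPa.

P ≈ 309.9 hPa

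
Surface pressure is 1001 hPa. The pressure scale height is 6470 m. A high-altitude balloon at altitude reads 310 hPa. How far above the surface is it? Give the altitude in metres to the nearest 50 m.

Invert the barometric formula: z = H ln(P₀/P).
P₀/P = 1001/310 = 3.2290; ln(3.2290) = 1.1722.
z = 6470.0 × 1.1722 = 7584.1 m.

z ≈ 7600 m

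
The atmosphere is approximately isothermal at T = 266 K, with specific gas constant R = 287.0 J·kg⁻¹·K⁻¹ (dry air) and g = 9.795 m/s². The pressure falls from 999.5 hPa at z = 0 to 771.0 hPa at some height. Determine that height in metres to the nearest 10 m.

z ≈ 2020 m

Scale height: H = RT/g = 287.0 × 266 / 9.795 = 7794.0 m.
Invert the barometric formula: z = H ln(P₀/P).
P₀/P = 999.5/771.0 = 1.2964; ln(1.2964) = 0.25959.
z = 7794.0 × 0.25959 = 2023.2 m.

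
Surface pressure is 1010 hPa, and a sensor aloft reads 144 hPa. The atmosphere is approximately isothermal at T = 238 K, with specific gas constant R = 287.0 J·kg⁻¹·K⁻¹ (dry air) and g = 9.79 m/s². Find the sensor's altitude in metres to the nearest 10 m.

z ≈ 13590 m

Scale height: H = RT/g = 287.0 × 238 / 9.79 = 6977.1 m.
Invert the barometric formula: z = H ln(P₀/P).
P₀/P = 1010/144 = 7.0139; ln(7.0139) = 1.9479.
z = 6977.1 × 1.9479 = 13591 m.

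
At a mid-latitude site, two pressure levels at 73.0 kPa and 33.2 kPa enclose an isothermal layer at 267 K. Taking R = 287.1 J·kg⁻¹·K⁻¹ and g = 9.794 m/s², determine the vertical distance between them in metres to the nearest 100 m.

Δz ≈ 6200 m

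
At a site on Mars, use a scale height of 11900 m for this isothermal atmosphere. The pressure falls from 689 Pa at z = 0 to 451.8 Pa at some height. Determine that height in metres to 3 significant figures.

Invert the barometric formula: z = H ln(P₀/P).
P₀/P = 689/451.8 = 1.5250; ln(1.5250) = 0.42199.
z = 11900 × 0.42199 = 5021.7 m.

z ≈ 5020 m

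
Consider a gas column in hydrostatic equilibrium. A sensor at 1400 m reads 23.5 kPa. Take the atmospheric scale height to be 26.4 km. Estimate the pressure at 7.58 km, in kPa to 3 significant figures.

P ≈ 18.6 kPa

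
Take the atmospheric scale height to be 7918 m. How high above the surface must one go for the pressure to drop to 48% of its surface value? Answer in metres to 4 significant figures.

z ≈ 5812 m

Set P/P₀ = exp(−z/H) = 0.48, so z = −H ln(0.48).
−ln(0.48) = 0.73397; z = 7918.0 × 0.73397 = 5811.6 m.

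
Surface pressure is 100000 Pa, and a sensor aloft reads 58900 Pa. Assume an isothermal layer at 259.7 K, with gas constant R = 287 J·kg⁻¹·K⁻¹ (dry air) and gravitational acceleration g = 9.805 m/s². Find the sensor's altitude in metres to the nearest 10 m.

z ≈ 4020 m

Scale height: H = RT/g = 287 × 259.7 / 9.805 = 7601.6 m.
Invert the barometric formula: z = H ln(P₀/P).
P₀/P = 100000/58900 = 1.6978; ln(1.6978) = 0.52933.
z = 7601.6 × 0.52933 = 4023.8 m.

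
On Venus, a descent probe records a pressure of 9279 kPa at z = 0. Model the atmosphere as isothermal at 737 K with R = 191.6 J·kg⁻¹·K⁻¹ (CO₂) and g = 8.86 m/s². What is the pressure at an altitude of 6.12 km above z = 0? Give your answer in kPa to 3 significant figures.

P ≈ 6320 kPa

Scale height: H = RT/g = 191.6 × 737 / 8.86 = 15938 m.
Barometric formula: P = P₀ exp(−z/H).
z/H = 6120.0/15938 = 0.38399; exp(−0.38399) = 0.68114.
P = 9279 × 0.68114 = 6320.3 kPa.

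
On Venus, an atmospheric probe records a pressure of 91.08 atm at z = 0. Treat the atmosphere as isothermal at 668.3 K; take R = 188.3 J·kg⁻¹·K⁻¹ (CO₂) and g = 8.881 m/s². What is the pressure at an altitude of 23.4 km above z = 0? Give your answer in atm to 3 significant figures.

P ≈ 17.5 atm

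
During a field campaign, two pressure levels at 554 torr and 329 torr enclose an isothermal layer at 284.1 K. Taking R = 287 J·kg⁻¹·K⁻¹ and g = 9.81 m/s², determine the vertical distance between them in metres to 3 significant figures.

Δz ≈ 4330 m

Hypsometric equation: Δz = (R T̄/g) ln(P₁/P₂).
R T̄/g = 287 × 284.1 / 9.81 = 8311.6 m.
ln(554/329) = ln(1.6839) = 0.52111.
Δz = 8311.6 × 0.52111 = 4331.3 m.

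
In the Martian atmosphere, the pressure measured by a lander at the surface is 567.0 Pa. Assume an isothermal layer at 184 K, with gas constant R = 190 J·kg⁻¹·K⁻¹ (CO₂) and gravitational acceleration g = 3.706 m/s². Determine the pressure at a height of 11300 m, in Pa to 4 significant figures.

P ≈ 171.1 Pa

Scale height: H = RT/g = 190 × 184 / 3.706 = 9433.4 m.
Barometric formula: P = P₀ exp(−z/H).
z/H = 11300/9433.4 = 1.1979; exp(−1.1979) = 0.30183.
P = 567.0 × 0.30183 = 171.14 Pa.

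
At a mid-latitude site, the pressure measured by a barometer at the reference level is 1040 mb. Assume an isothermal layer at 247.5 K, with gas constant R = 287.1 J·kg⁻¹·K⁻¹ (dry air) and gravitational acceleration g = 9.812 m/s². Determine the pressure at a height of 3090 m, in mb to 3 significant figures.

P ≈ 679 mb

Scale height: H = RT/g = 287.1 × 247.5 / 9.812 = 7241.9 m.
Barometric formula: P = P₀ exp(−z/H).
z/H = 3090.0/7241.9 = 0.42668; exp(−0.42668) = 0.65267.
P = 1040 × 0.65267 = 678.78 mb.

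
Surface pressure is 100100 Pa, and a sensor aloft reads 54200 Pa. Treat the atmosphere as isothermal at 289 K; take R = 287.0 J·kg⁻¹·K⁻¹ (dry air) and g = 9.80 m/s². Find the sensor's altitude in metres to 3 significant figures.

Scale height: H = RT/g = 287.0 × 289 / 9.80 = 8463.6 m.
Invert the barometric formula: z = H ln(P₀/P).
P₀/P = 100100/54200 = 1.8469; ln(1.8469) = 0.61351.
z = 8463.6 × 0.61351 = 5192.5 m.

z ≈ 5190 m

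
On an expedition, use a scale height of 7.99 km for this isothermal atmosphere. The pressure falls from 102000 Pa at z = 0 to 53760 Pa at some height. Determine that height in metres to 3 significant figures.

z ≈ 5120 m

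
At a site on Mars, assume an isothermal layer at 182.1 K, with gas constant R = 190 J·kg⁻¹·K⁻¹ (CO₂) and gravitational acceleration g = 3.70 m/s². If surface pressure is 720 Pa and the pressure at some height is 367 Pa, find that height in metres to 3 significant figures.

z ≈ 6300 m

Scale height: H = RT/g = 190 × 182.1 / 3.70 = 9351.1 m.
Invert the barometric formula: z = H ln(P₀/P).
P₀/P = 720/367 = 1.9619; ln(1.9619) = 0.67391.
z = 9351.1 × 0.67391 = 6301.8 m.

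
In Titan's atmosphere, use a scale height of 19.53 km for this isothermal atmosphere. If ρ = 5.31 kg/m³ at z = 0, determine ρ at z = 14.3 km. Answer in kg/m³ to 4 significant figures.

ρ ≈ 2.553 kg/m³

In an isothermal atmosphere, density decays like pressure: ρ = ρ₀ exp(−z/H).
z/H = 14300/19530 = 0.73221; exp(−0.73221) = 0.48085.
ρ = 5.31 × 0.48085 = 2.5533 kg/m³.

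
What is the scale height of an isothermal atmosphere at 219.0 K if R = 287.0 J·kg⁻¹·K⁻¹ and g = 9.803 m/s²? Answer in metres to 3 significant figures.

H ≈ 6410 m

The scale height of an isothermal atmosphere is H = RT/g.
H = 287.0 × 219.0 / 9.803 = 62853/9.803 = 6411.6 m.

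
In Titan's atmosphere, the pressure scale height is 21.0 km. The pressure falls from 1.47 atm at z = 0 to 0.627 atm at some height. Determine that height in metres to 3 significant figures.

z ≈ 17900 m

Invert the barometric formula: z = H ln(P₀/P).
P₀/P = 1.47/0.627 = 2.3445; ln(2.3445) = 0.85207.
z = 21000 × 0.85207 = 17893 m.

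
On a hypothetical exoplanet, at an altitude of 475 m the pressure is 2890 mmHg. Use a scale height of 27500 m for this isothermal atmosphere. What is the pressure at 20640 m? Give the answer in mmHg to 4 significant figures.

Between two levels, P₂ = P₁ exp(−Δz/H) with Δz = z₂ − z₁.
Δz = 20640 − 475.00 = 20165 m; Δz/H = 20165/27500 = 0.73327.
P₂ = 2890 × exp(−0.73327) = 2890 × 0.48034 = 1388.2 mmHg.

P ≈ 1388 mmHg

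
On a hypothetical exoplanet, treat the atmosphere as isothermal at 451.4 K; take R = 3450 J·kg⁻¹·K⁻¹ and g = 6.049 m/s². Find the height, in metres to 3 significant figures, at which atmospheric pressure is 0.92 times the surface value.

z ≈ 21500 m

Scale height: H = RT/g = 3450 × 451.4 / 6.049 = 257450 m.
Set P/P₀ = exp(−z/H) = 0.92, so z = −H ln(0.92).
−ln(0.92) = 0.083382; z = 257450 × 0.083382 = 21467 m.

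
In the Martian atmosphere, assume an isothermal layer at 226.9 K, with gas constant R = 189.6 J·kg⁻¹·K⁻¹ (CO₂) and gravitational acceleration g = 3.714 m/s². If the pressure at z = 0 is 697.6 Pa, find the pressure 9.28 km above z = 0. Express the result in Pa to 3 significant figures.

Scale height: H = RT/g = 189.6 × 226.9 / 3.714 = 11583 m.
Barometric formula: P = P₀ exp(−z/H).
z/H = 9280.0/11583 = 0.80117; exp(−0.80117) = 0.44880.
P = 697.6 × 0.44880 = 313.08 Pa.

P ≈ 313 Pa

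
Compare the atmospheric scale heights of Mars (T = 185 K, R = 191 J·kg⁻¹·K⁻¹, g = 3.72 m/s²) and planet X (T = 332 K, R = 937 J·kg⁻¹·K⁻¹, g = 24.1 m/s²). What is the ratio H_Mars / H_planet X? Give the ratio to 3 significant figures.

H_Mars/H_planet X ≈ 0.736

H = RT/g for each body.
H_Mars = 191 × 185 / 3.72 = 9498.7 m.
H_planet X = 937 × 332 / 24.1 = 12908 m.
H_Mars/H_planet X = 9498.7/12908 = 0.73588.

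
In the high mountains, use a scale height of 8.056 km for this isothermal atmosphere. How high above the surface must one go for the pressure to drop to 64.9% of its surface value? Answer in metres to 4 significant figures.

Set P/P₀ = exp(−z/H) = 0.649, so z = −H ln(0.649).
−ln(0.649) = 0.43232; z = 8056.0 × 0.43232 = 3482.8 m.

z ≈ 3483 m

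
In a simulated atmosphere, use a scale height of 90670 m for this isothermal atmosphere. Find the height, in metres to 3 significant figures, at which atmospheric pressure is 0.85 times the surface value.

z ≈ 14700 m

Set P/P₀ = exp(−z/H) = 0.85, so z = −H ln(0.85).
−ln(0.85) = 0.16252; z = 90670 × 0.16252 = 14736 m.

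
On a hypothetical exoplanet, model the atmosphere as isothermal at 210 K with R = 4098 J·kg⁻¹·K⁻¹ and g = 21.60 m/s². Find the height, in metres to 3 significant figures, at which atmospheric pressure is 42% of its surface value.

Scale height: H = RT/g = 4098 × 210 / 21.60 = 39842 m.
Set P/P₀ = exp(−z/H) = 0.42, so z = −H ln(0.42).
−ln(0.42) = 0.86750; z = 39842 × 0.86750 = 34563 m.

z ≈ 34600 m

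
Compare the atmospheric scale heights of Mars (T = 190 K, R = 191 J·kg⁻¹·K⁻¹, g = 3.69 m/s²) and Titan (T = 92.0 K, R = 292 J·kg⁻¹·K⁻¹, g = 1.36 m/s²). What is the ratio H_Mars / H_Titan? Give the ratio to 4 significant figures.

H = RT/g for each body.
H_Mars = 191 × 190 / 3.69 = 9834.7 m.
H_Titan = 292 × 92.0 / 1.36 = 19753 m.
H_Mars/H_Titan = 9834.7/19753 = 0.49788.

H_Mars/H_Titan ≈ 0.4979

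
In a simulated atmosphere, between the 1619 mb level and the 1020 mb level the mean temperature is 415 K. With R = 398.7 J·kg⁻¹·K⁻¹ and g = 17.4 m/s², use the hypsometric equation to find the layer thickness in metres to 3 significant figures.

Hypsometric equation: Δz = (R T̄/g) ln(P₁/P₂).
R T̄/g = 398.7 × 415 / 17.4 = 9509.2 m.
ln(1619/1020) = ln(1.5873) = 0.46203.
Δz = 9509.2 × 0.46203 = 4393.5 m.

Δz ≈ 4390 m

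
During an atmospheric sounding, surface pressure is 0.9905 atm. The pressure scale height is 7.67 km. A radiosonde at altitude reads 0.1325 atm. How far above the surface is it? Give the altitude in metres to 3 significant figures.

z ≈ 15400 m

Invert the barometric formula: z = H ln(P₀/P).
P₀/P = 0.9905/0.1325 = 7.4755; ln(7.4755) = 2.0116.
z = 7670.0 × 2.0116 = 15429 m.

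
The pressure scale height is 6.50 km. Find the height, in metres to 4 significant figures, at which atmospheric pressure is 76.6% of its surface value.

Set P/P₀ = exp(−z/H) = 0.766, so z = −H ln(0.766).
−ln(0.766) = 0.26657; z = 6500.0 × 0.26657 = 1732.7 m.

z ≈ 1733 m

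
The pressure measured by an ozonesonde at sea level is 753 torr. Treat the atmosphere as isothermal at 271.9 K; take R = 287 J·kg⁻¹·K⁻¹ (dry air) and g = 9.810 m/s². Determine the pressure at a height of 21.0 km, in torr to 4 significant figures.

Scale height: H = RT/g = 287 × 271.9 / 9.810 = 7954.7 m.
Barometric formula: P = P₀ exp(−z/H).
z/H = 21000/7954.7 = 2.6399; exp(−2.6399) = 0.071368.
P = 753 × 0.071368 = 53.740 torr.

P ≈ 53.74 torr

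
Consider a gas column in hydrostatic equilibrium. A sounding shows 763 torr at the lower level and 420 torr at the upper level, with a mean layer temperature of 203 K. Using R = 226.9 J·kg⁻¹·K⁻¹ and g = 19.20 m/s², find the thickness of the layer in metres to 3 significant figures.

Δz ≈ 1430 m

Hypsometric equation: Δz = (R T̄/g) ln(P₁/P₂).
R T̄/g = 226.9 × 203 / 19.20 = 2399.0 m.
ln(763/420) = ln(1.8167) = 0.59702.
Δz = 2399.0 × 0.59702 = 1432.3 m.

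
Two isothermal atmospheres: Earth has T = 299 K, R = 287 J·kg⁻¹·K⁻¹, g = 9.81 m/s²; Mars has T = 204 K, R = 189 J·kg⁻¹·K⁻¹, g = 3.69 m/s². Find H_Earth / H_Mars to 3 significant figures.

H = RT/g for each body.
H_Earth = 287 × 299 / 9.81 = 8747.5 m.
H_Mars = 189 × 204 / 3.69 = 10449 m.
H_Earth/H_Mars = 8747.5/10449 = 0.83716.

H_Earth/H_Mars ≈ 0.837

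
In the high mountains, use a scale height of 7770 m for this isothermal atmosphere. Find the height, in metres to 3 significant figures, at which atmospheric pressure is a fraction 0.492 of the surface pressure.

z ≈ 5510 m

Set P/P₀ = exp(−z/H) = 0.492, so z = −H ln(0.492).
−ln(0.492) = 0.70928; z = 7770.0 × 0.70928 = 5511.1 m.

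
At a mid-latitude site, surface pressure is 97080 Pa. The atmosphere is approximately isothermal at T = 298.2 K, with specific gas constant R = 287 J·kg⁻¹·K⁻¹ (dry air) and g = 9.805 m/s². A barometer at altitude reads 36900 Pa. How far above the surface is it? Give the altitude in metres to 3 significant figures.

Scale height: H = RT/g = 287 × 298.2 / 9.805 = 8728.5 m.
Invert the barometric formula: z = H ln(P₀/P).
P₀/P = 97080/36900 = 2.6309; ln(2.6309) = 0.96733.
z = 8728.5 × 0.96733 = 8443.3 m.

z ≈ 8440 m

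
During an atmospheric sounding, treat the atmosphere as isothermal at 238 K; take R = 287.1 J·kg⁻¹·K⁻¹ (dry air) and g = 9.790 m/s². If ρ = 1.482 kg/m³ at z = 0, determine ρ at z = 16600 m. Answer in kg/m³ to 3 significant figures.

Scale height: H = RT/g = 287.1 × 238 / 9.790 = 6979.6 m.
In an isothermal atmosphere, density decays like pressure: ρ = ρ₀ exp(−z/H).
z/H = 16600/6979.6 = 2.3784; exp(−2.3784) = 0.092699.
ρ = 1.482 × 0.092699 = 0.13738 kg/m³.

ρ ≈ 0.137 kg/m³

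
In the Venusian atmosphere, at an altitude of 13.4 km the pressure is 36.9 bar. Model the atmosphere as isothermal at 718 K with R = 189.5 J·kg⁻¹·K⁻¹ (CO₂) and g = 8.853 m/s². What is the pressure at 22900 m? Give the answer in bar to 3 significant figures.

P ≈ 19.9 bar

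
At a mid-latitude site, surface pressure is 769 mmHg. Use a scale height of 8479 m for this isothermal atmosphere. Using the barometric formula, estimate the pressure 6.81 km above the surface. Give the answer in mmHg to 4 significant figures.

P ≈ 344.4 mmHg

Barometric formula: P = P₀ exp(−z/H).
z/H = 6810.0/8479.0 = 0.80316; exp(−0.80316) = 0.44791.
P = 769 × 0.44791 = 344.44 mmHg.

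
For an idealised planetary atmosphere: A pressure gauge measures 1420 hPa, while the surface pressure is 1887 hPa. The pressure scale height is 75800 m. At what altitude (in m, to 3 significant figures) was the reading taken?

Invert the barometric formula: z = H ln(P₀/P).
P₀/P = 1887/1420 = 1.3289; ln(1.3289) = 0.28435.
z = 75800 × 0.28435 = 21554 m.

z ≈ 21600 m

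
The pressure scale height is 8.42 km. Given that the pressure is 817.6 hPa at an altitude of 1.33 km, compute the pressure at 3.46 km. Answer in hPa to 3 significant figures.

P ≈ 635 hPa

Between two levels, P₂ = P₁ exp(−Δz/H) with Δz = z₂ − z₁.
Δz = 3460.0 − 1330.0 = 2130.0 m; Δz/H = 2130.0/8420.0 = 0.25297.
P₂ = 817.6 × exp(−0.25297) = 817.6 × 0.77649 = 634.86 hPa.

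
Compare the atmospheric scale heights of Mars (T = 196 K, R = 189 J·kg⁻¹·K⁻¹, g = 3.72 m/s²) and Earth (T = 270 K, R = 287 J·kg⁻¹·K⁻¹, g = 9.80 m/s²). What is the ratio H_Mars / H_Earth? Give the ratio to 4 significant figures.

H_Mars/H_Earth ≈ 1.259

H = RT/g for each body.
H_Mars = 189 × 196 / 3.72 = 9958.1 m.
H_Earth = 287 × 270 / 9.80 = 7907.1 m.
H_Mars/H_Earth = 9958.1/7907.1 = 1.2594.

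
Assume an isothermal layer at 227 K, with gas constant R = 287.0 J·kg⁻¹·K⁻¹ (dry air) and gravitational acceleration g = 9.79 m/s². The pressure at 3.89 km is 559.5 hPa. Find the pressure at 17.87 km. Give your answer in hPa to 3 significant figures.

Scale height: H = RT/g = 287.0 × 227 / 9.79 = 6654.6 m.
Between two levels, P₂ = P₁ exp(−Δz/H) with Δz = z₂ − z₁.
Δz = 17870 − 3890.0 = 13980 m; Δz/H = 13980/6654.6 = 2.1008.
P₂ = 559.5 × exp(−2.1008) = 559.5 × 0.12236 = 68.460 hPa.

P ≈ 68.5 hPa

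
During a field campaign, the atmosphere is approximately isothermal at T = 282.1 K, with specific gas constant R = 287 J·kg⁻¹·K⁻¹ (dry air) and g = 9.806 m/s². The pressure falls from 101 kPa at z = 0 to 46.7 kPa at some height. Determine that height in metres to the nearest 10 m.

Scale height: H = RT/g = 287 × 282.1 / 9.806 = 8256.4 m.
Invert the barometric formula: z = H ln(P₀/P).
P₀/P = 101/46.7 = 2.1627; ln(2.1627) = 0.77136.
z = 8256.4 × 0.77136 = 6368.7 m.

z ≈ 6370 m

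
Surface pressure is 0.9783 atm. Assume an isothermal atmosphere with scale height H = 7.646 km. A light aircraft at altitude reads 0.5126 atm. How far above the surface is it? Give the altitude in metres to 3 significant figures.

z ≈ 4940 m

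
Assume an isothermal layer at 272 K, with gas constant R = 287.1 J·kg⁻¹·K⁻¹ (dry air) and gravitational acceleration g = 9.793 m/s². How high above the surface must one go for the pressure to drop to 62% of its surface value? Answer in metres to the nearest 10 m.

Scale height: H = RT/g = 287.1 × 272 / 9.793 = 7974.2 m.
Set P/P₀ = exp(−z/H) = 0.62, so z = −H ln(0.62).
−ln(0.62) = 0.47804; z = 7974.2 × 0.47804 = 3812.0 m.

z ≈ 3810 m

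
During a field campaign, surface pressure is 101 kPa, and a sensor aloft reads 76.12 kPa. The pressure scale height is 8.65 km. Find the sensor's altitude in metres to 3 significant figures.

z ≈ 2450 m

Invert the barometric formula: z = H ln(P₀/P).
P₀/P = 101/76.12 = 1.3269; ln(1.3269) = 0.28285.
z = 8650.0 × 0.28285 = 2446.7 m.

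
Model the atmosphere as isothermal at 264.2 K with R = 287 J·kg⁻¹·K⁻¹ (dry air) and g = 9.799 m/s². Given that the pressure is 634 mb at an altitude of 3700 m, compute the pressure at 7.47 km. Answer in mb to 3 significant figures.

Scale height: H = RT/g = 287 × 264.2 / 9.799 = 7738.1 m.
Between two levels, P₂ = P₁ exp(−Δz/H) with Δz = z₂ − z₁.
Δz = 7470.0 − 3700.0 = 3770.0 m; Δz/H = 3770.0/7738.1 = 0.48720.
P₂ = 634 × exp(−0.48720) = 634 × 0.61434 = 389.49 mb.

P ≈ 389 mb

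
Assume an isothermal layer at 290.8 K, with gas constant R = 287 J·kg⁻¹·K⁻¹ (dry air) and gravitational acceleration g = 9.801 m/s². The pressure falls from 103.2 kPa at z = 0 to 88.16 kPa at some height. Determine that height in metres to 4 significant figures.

Scale height: H = RT/g = 287 × 290.8 / 9.801 = 8515.4 m.
Invert the barometric formula: z = H ln(P₀/P).
P₀/P = 103.2/88.16 = 1.1706; ln(1.1706) = 0.15752.
z = 8515.4 × 0.15752 = 1341.3 m.

z ≈ 1341 m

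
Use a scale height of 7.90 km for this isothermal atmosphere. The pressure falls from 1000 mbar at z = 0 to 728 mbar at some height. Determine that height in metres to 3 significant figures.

z ≈ 2510 m

Invert the barometric formula: z = H ln(P₀/P).
P₀/P = 1000/728 = 1.3736; ln(1.3736) = 0.31744.
z = 7900.0 × 0.31744 = 2507.8 m.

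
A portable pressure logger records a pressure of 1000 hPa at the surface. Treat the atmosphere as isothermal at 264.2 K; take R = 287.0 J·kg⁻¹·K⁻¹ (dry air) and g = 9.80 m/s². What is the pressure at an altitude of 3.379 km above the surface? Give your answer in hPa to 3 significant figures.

Scale height: H = RT/g = 287.0 × 264.2 / 9.80 = 7737.3 m.
Barometric formula: P = P₀ exp(−z/H).
z/H = 3379.0/7737.3 = 0.43672; exp(−0.43672) = 0.64615.
P = 1000 × 0.64615 = 646.15 hPa.

P ≈ 646 hPa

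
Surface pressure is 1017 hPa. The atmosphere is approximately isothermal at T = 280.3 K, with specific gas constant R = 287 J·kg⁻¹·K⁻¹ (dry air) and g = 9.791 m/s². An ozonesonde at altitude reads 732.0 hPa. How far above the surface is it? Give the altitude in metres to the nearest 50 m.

z ≈ 2700 m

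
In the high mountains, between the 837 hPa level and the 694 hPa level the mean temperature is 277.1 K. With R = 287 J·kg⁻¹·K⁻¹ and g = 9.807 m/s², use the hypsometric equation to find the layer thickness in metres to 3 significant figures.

Δz ≈ 1520 m

Hypsometric equation: Δz = (R T̄/g) ln(P₁/P₂).
R T̄/g = 287 × 277.1 / 9.807 = 8109.3 m.
ln(837/694) = ln(1.2061) = 0.18739.
Δz = 8109.3 × 0.18739 = 1519.6 m.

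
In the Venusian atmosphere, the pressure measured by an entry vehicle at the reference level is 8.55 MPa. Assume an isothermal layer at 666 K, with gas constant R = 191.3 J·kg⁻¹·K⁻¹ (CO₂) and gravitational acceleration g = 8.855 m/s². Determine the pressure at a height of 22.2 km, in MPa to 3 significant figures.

Scale height: H = RT/g = 191.3 × 666 / 8.855 = 14388 m.
Barometric formula: P = P₀ exp(−z/H).
z/H = 22200/14388 = 1.5430; exp(−1.5430) = 0.21374.
P = 8.55 × 0.21374 = 1.8275 MPa.

P ≈ 1.83 MPa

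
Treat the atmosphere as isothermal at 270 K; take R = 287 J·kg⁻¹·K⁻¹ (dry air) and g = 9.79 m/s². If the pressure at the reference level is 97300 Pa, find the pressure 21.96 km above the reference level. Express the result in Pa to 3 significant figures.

P ≈ 6070 Pa

Scale height: H = RT/g = 287 × 270 / 9.79 = 7915.2 m.
Barometric formula: P = P₀ exp(−z/H).
z/H = 21960/7915.2 = 2.7744; exp(−2.7744) = 0.062387.
P = 97300 × 0.062387 = 6070.3 Pa.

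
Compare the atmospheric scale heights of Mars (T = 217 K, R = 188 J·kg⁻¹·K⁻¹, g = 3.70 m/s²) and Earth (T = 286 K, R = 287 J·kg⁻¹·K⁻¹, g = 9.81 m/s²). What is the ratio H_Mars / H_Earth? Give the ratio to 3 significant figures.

H = RT/g for each body.
H_Mars = 188 × 217 / 3.70 = 11026 m.
H_Earth = 287 × 286 / 9.81 = 8367.2 m.
H_Mars/H_Earth = 11026/8367.2 = 1.3178.

H_Mars/H_Earth ≈ 1.32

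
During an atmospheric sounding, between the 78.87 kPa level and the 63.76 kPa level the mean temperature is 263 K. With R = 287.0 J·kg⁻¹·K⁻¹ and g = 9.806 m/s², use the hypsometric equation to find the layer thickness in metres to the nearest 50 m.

Hypsometric equation: Δz = (R T̄/g) ln(P₁/P₂).
R T̄/g = 287.0 × 263 / 9.806 = 7697.4 m.
ln(78.87/63.76) = ln(1.2370) = 0.21269.
Δz = 7697.4 × 0.21269 = 1637.2 m.

Δz ≈ 1650 m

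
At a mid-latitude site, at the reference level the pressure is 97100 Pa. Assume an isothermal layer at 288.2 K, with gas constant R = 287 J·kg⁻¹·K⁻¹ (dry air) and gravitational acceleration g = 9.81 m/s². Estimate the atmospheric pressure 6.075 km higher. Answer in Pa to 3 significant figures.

P ≈ 47200 Pa

Scale height: H = RT/g = 287 × 288.2 / 9.81 = 8431.5 m.
Barometric formula: P = P₀ exp(−z/H).
z/H = 6075.0/8431.5 = 0.72051; exp(−0.72051) = 0.48650.
P = 97100 × 0.48650 = 47239 Pa.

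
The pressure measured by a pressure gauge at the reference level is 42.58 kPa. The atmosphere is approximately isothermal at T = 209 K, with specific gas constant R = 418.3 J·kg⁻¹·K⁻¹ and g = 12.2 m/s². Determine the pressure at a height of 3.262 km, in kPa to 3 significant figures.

P ≈ 27.0 kPa

Scale height: H = RT/g = 418.3 × 209 / 12.2 = 7166.0 m.
Barometric formula: P = P₀ exp(−z/H).
z/H = 3262.0/7166.0 = 0.45521; exp(−0.45521) = 0.63431.
P = 42.58 × 0.63431 = 27.009 kPa.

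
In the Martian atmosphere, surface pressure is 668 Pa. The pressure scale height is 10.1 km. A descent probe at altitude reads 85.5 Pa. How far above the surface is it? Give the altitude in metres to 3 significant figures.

Invert the barometric formula: z = H ln(P₀/P).
P₀/P = 668/85.5 = 7.8129; ln(7.8129) = 2.0558.
z = 10100 × 2.0558 = 20764 m.

z ≈ 20800 m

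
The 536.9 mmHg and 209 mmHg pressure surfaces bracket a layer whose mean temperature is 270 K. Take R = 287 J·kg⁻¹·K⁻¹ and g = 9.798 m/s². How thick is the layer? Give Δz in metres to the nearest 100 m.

Δz ≈ 7500 m

Hypsometric equation: Δz = (R T̄/g) ln(P₁/P₂).
R T̄/g = 287 × 270 / 9.798 = 7908.8 m.
ln(536.9/209) = ln(2.5689) = 0.94348.
Δz = 7908.8 × 0.94348 = 7461.8 m.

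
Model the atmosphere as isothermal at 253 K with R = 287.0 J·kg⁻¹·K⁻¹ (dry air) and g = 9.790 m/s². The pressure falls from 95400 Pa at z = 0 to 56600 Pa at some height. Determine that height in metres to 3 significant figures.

Scale height: H = RT/g = 287.0 × 253 / 9.790 = 7416.9 m.
Invert the barometric formula: z = H ln(P₀/P).
P₀/P = 95400/56600 = 1.6855; ln(1.6855) = 0.52206.
z = 7416.9 × 0.52206 = 3872.1 m.

z ≈ 3870 m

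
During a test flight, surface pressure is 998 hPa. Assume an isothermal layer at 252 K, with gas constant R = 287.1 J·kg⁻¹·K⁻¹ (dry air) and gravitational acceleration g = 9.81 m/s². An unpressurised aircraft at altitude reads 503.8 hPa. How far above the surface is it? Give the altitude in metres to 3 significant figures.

z ≈ 5040 m

Scale height: H = RT/g = 287.1 × 252 / 9.81 = 7375.0 m.
Invert the barometric formula: z = H ln(P₀/P).
P₀/P = 998/503.8 = 1.9809; ln(1.9809) = 0.68355.
z = 7375.0 × 0.68355 = 5041.2 m.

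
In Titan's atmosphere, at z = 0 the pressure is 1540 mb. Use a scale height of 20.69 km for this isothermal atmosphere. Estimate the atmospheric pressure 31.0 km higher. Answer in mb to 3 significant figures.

Barometric formula: P = P₀ exp(−z/H).
z/H = 31000/20690 = 1.4983; exp(−1.4983) = 0.22351.
P = 1540 × 0.22351 = 344.21 mb.

P ≈ 344 mb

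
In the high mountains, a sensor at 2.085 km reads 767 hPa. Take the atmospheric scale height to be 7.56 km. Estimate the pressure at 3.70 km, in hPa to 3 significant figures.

P ≈ 619 hPa

Between two levels, P₂ = P₁ exp(−Δz/H) with Δz = z₂ − z₁.
Δz = 3700.0 − 2085.0 = 1615.0 m; Δz/H = 1615.0/7560.0 = 0.21362.
P₂ = 767 × exp(−0.21362) = 767 × 0.80766 = 619.48 hPa.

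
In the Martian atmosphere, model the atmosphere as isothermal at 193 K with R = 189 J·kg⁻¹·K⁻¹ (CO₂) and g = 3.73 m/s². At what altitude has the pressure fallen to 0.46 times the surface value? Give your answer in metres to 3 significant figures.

Scale height: H = RT/g = 189 × 193 / 3.73 = 9779.4 m.
Set P/P₀ = exp(−z/H) = 0.46, so z = −H ln(0.46).
−ln(0.46) = 0.77653; z = 9779.4 × 0.77653 = 7594.0 m.

z ≈ 7590 m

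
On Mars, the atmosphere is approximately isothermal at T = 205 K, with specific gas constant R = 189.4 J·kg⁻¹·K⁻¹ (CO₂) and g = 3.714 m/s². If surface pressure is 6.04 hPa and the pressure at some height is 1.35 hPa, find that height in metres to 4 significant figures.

Scale height: H = RT/g = 189.4 × 205 / 3.714 = 10454 m.
Invert the barometric formula: z = H ln(P₀/P).
P₀/P = 6.04/1.35 = 4.4741; ln(4.4741) = 1.4983.
z = 10454 × 1.4983 = 15663 m.

z ≈ 15660 m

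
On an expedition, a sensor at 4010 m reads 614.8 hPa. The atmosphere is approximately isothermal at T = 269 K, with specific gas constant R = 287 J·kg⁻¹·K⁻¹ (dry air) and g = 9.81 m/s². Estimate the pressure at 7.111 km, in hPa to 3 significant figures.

Scale height: H = RT/g = 287 × 269 / 9.81 = 7869.8 m.
Between two levels, P₂ = P₁ exp(−Δz/H) with Δz = z₂ − z₁.
Δz = 7111.0 − 4010.0 = 3101.0 m; Δz/H = 3101.0/7869.8 = 0.39404.
P₂ = 614.8 × exp(−0.39404) = 614.8 × 0.67433 = 414.58 hPa.

P ≈ 415 hPa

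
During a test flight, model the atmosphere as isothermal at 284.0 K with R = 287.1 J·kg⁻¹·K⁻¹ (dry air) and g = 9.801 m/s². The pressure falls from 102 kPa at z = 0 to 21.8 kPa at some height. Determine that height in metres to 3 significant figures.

Scale height: H = RT/g = 287.1 × 284.0 / 9.801 = 8319.2 m.
Invert the barometric formula: z = H ln(P₀/P).
P₀/P = 102/21.8 = 4.6789; ln(4.6789) = 1.5431.
z = 8319.2 × 1.5431 = 12837 m.

z ≈ 12800 m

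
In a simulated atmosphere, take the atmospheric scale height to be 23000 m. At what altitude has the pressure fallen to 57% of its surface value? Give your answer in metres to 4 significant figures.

z ≈ 12930 m

Set P/P₀ = exp(−z/H) = 0.57, so z = −H ln(0.57).
−ln(0.57) = 0.56212; z = 23000 × 0.56212 = 12929 m.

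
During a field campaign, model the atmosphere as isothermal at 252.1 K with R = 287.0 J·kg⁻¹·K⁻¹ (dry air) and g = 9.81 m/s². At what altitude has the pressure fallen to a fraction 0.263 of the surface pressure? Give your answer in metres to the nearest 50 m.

Scale height: H = RT/g = 287.0 × 252.1 / 9.81 = 7375.4 m.
Set P/P₀ = exp(−z/H) = 0.263, so z = −H ln(0.263).
−ln(0.263) = 1.3356; z = 7375.4 × 1.3356 = 9850.6 m.

z ≈ 9850 m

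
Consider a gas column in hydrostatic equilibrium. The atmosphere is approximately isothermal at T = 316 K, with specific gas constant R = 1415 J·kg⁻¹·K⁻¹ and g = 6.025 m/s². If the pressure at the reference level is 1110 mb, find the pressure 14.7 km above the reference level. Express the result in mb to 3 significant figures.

P ≈ 911 mb

Scale height: H = RT/g = 1415 × 316 / 6.025 = 74214 m.
Barometric formula: P = P₀ exp(−z/H).
z/H = 14700/74214 = 0.19808; exp(−0.19808) = 0.82030.
P = 1110 × 0.82030 = 910.53 mb.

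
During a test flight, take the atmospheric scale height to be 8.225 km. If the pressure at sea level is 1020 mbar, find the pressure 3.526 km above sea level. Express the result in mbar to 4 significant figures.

Barometric formula: P = P₀ exp(−z/H).
z/H = 3526.0/8225.0 = 0.42869; exp(−0.42869) = 0.65136.
P = 1020 × 0.65136 = 664.39 mbar.

P ≈ 664.4 mbar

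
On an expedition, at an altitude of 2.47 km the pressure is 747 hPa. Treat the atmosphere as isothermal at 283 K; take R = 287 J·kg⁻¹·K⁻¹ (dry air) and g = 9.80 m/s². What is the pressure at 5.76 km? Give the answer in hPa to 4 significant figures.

Scale height: H = RT/g = 287 × 283 / 9.80 = 8287.9 m.
Between two levels, P₂ = P₁ exp(−Δz/H) with Δz = z₂ − z₁.
Δz = 5760.0 − 2470.0 = 3290.0 m; Δz/H = 3290.0/8287.9 = 0.39696.
P₂ = 747 × exp(−0.39696) = 747 × 0.67236 = 502.25 hPa.

P ≈ 502.3 hPa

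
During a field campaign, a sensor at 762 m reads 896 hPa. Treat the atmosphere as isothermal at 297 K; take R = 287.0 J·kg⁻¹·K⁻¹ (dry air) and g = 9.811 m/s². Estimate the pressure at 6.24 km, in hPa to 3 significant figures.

P ≈ 477 hPa

Scale height: H = RT/g = 287.0 × 297 / 9.811 = 8688.1 m.
Between two levels, P₂ = P₁ exp(−Δz/H) with Δz = z₂ − z₁.
Δz = 6240.0 − 762.00 = 5478.0 m; Δz/H = 5478.0/8688.1 = 0.63052.
P₂ = 896 × exp(−0.63052) = 896 × 0.53231 = 476.95 hPa.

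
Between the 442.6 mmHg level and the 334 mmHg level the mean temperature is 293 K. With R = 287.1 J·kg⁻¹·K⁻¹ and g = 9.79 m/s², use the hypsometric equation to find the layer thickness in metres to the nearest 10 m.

Δz ≈ 2420 m

Hypsometric equation: Δz = (R T̄/g) ln(P₁/P₂).
R T̄/g = 287.1 × 293 / 9.79 = 8592.5 m.
ln(442.6/334) = ln(1.3251) = 0.28149.
Δz = 8592.5 × 0.28149 = 2418.7 m.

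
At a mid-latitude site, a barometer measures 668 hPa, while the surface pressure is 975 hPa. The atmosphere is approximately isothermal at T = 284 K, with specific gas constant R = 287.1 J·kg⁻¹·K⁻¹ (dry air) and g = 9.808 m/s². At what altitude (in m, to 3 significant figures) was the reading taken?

z ≈ 3140 m

Scale height: H = RT/g = 287.1 × 284 / 9.808 = 8313.3 m.
Invert the barometric formula: z = H ln(P₀/P).
P₀/P = 975/668 = 1.4596; ln(1.4596) = 0.37816.
z = 8313.3 × 0.37816 = 3143.8 m.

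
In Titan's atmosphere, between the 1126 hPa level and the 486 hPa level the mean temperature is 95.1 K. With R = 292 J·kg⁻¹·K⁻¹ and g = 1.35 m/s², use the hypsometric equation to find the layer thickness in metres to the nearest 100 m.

Δz ≈ 17300 m

Hypsometric equation: Δz = (R T̄/g) ln(P₁/P₂).
R T̄/g = 292 × 95.1 / 1.35 = 20570 m.
ln(1126/486) = ln(2.3169) = 0.84023.
Δz = 20570 × 0.84023 = 17284 m.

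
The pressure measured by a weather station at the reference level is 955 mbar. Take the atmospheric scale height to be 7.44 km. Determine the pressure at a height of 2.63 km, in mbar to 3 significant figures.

Barometric formula: P = P₀ exp(−z/H).
z/H = 2630.0/7440.0 = 0.35349; exp(−0.35349) = 0.70223.
P = 955 × 0.70223 = 670.63 mbar.

P ≈ 671 mbar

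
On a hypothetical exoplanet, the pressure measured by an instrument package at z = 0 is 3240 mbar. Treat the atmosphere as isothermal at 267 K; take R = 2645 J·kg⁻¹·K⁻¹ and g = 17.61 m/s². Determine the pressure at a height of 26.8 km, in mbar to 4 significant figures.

Scale height: H = RT/g = 2645 × 267 / 17.61 = 40103 m.
Barometric formula: P = P₀ exp(−z/H).
z/H = 26800/40103 = 0.66828; exp(−0.66828) = 0.51259.
P = 3240 × 0.51259 = 1660.8 mbar.

P ≈ 1661 mbar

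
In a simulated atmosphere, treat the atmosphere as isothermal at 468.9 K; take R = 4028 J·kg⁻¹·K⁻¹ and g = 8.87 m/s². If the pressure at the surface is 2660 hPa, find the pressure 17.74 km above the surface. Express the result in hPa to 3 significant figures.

P ≈ 2450 hPa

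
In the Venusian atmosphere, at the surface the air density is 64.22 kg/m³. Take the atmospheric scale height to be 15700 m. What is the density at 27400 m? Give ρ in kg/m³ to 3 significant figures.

In an isothermal atmosphere, density decays like pressure: ρ = ρ₀ exp(−z/H).
z/H = 27400/15700 = 1.7452; exp(−1.7452) = 0.17461.
ρ = 64.22 × 0.17461 = 11.213 kg/m³.

ρ ≈ 11.2 kg/m³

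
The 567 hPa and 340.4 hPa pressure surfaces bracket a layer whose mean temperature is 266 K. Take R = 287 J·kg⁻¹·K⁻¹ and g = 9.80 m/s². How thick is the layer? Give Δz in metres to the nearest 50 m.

Δz ≈ 3950 m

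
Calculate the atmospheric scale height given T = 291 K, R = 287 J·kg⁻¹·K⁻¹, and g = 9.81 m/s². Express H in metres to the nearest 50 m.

H ≈ 8500 m

The scale height of an isothermal atmosphere is H = RT/g.
H = 287 × 291 / 9.81 = 83517/9.81 = 8513.5 m.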